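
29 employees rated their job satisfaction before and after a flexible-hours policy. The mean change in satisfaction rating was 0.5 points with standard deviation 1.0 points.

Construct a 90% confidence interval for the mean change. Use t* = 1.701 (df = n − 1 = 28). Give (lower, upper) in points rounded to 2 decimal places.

(0.18, 0.82)

Paired design: SE = s_d/√n = 1.0/√29 = 0.1857.
t* = 1.701; margin of error = 1.701 × 0.1857 = 0.3159.
0.5 ± 0.3159 → (0.18, 0.82).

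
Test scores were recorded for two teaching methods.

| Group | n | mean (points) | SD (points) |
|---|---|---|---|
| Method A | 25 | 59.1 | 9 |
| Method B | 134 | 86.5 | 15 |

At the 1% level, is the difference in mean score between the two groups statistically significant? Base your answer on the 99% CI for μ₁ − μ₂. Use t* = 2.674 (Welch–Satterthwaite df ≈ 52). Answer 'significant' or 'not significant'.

significant

SE₁ = s₁/√n₁ = 9/√25 = 1.8000; SE₂ = 15/√134 = 1.2958.
Independent samples, unequal variances: SE_diff = √(SE₁² + SE₂²) = √(3.24 + 1.67909764) = 2.2179.
t* = 2.674, so margin of error = 2.674 × 2.2179 = 5.9307.
Difference in means = 59.1 − 86.5 = -27.4000.
-27.4000 ± 5.9307 → (-33.3307, -21.4693).
The interval (-33.3307, -21.4693) does not contain 0, so the difference is significant.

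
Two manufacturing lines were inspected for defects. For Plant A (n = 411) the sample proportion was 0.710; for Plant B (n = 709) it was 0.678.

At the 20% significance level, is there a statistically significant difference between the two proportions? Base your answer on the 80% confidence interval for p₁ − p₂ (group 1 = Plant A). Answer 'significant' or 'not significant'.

not significant

SE₁ = √(p̂₁(1−p̂₁)/n₁) = √(0.7100·0.2900/411) = 0.02238; SE₂ = √(0.6780·0.3220/709) = 0.01755.
Independent samples: SE of the difference = √(SE₁² + SE₂²) = √(0.0005008644 + 0.0003080025) = 0.02844.
z* for 80% confidence is 1.282, so the margin of error is 1.282 × 0.02844 = 0.03646.
Point estimate p̂₁ − p̂₂ = 0.7100 − 0.6780 = 0.0320.
0.0320 ± 0.03646 → (-0.00446, 0.06846).
The interval (-0.00446, 0.06846) contains 0, so the difference is not significant.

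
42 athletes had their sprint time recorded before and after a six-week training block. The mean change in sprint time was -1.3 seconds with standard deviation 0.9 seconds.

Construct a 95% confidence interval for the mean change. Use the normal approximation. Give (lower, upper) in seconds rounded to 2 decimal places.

(-1.57, -1.03)

Paired design: SE = s_d/√n = 0.9/√42 = 0.1389.
z* = 1.960; margin of error = 1.960 × 0.1389 = 0.2722.
-1.3 ± 0.2722 → (-1.57, -1.03).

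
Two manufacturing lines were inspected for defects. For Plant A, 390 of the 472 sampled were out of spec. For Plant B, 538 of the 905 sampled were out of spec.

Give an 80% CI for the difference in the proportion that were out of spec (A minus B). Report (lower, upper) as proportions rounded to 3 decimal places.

First, p̂₁ = 390/472 = 0.8263; p̂₂ = 538/905 = 0.5945.
The two standard errors are √(0.8263×0.1737/472) = 0.01744 and √(0.5945×0.4055/905) = 0.01632.
Because the samples are independent, SE_diff = √(0.01744² + 0.01632²) = 0.02389.
Using z* = 1.282 for 80%, ME = 1.282 × 0.02389 = 0.03063.
p̂₁ − p̂₂ = 0.2318; interval 0.2318 ± 0.03063 gives (0.201, 0.262).

(0.201, 0.262)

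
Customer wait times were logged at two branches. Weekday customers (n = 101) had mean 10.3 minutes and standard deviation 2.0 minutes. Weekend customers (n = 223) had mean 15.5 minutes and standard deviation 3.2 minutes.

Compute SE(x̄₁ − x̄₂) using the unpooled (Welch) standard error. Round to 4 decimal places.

Standard errors of each mean: 2.0/√101 = 0.1990 and 3.2/√223 = 0.2143.
SE(x̄₁ − x̄₂) = √(0.1990² + 0.2143²) = 0.2924 for independent samples with unequal variances.

0.2924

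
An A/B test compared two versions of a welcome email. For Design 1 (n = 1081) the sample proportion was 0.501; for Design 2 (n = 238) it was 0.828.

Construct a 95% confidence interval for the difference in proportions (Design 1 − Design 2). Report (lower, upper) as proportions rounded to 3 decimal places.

(-0.383, -0.271)

The two standard errors are √(0.5010×0.4990/1081) = 0.01521 and √(0.8280×0.1720/238) = 0.02446.
Because the samples are independent, SE_diff = √(0.01521² + 0.02446²) = 0.02880.
Using z* = 1.960 for 95%, ME = 1.960 × 0.02880 = 0.05645.
p̂₁ − p̂₂ = -0.3270; interval -0.3270 ± 0.05645 gives (-0.383, -0.271).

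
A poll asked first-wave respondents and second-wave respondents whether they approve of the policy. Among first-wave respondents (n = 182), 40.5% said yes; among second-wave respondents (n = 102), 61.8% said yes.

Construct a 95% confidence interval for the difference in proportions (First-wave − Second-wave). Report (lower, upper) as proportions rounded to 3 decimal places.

(-0.331, -0.095)

Each SE is √(p̂(1−p̂)/n): √(0.4050·0.5950/182) = 0.03639 and √(0.6180·0.3820/102) = 0.04811.
SE(p̂₁ − p̂₂) = √(SE₁² + SE₂²) = √(0.0013242321 + 0.0023145721) = 0.06032, since the two samples are independent.
At 95% confidence z* = 1.960; margin = 1.960 × 0.06032 = 0.11823.
The difference is 0.4050 − 0.6180 = -0.2130, so the interval is -0.2130 ± 0.11823 = (-0.331, -0.095).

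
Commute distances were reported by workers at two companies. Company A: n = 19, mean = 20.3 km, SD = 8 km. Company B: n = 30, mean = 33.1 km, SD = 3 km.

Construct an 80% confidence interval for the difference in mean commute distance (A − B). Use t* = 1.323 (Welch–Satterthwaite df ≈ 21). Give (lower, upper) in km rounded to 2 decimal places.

Standard errors of each mean: 8/√19 = 1.8353 and 3/√30 = 0.5477.
SE(x̄₁ − x̄₂) = √(1.8353² + 0.5477²) = 1.9153 for independent samples with unequal variances.
With t* = 1.323, the margin is 1.323 × 1.9153 = 2.5339.
x̄₁ − x̄₂ = 20.3 − 33.1 = -12.8000; the interval is -12.8000 ± 2.5339 = (-15.33, -10.27).

(-15.33, -10.27)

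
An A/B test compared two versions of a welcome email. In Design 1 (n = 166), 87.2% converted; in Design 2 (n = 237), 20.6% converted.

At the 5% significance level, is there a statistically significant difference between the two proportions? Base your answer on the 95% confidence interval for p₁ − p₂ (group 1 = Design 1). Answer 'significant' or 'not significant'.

SE₁ = √(p̂₁(1−p̂₁)/n₁) = √(0.8720·0.1280/166) = 0.02593; SE₂ = √(0.2060·0.7940/237) = 0.02627.
Independent samples: SE of the difference = √(SE₁² + SE₂²) = √(0.0006723649 + 0.0006901129) = 0.03691.
z* for 95% confidence is 1.960, so the margin of error is 1.960 × 0.03691 = 0.07234.
Point estimate p̂₁ − p̂₂ = 0.8720 − 0.2060 = 0.6660.
0.6660 ± 0.07234 → (0.59366, 0.73834).
The interval (0.59366, 0.73834) does not contain 0, so the difference is significant.

significant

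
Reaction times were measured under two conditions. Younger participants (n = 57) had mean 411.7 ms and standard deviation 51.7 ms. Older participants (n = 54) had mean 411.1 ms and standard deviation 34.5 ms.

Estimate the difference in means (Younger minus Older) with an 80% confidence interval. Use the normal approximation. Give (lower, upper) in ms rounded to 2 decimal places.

(-10.04, 11.24)

SE₁ = s₁/√n₁ = 51.7/√57 = 6.8478; SE₂ = 34.5/√54 = 4.6949.
Independent samples, unequal variances: SE_diff = √(SE₁² + SE₂²) = √(46.89236484 + 22.04208601) = 8.3027.
z* = 1.282, so margin of error = 1.282 × 8.3027 = 10.6441.
Difference in means = 411.7 − 411.1 = 0.6000.
0.6000 ± 10.6441 → (-10.04, 11.24).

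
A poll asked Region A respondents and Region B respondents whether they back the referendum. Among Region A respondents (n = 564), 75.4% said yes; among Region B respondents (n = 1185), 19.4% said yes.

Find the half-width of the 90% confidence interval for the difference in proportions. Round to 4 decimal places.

SE₁ = √(p̂₁(1−p̂₁)/n₁) = √(0.7540·0.2460/564) = 0.01813; SE₂ = √(0.1940·0.8060/1185) = 0.01149.
Independent samples: SE of the difference = √(SE₁² + SE₂²) = √(0.0003286969 + 0.0001320201) = 0.02146.
z* for 90% confidence is 1.645, so the margin of error is 1.645 × 0.02146 = 0.03530.

0.0353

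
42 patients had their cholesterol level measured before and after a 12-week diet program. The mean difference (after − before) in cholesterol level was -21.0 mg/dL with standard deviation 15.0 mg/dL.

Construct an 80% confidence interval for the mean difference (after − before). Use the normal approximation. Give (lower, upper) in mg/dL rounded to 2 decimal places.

This is a matched-pairs design, so SE = s_d/√n = 15.0/√42 = 2.3146.
Margin = 1.282 × 2.3146 = 2.9673; the interval is -21.0 ± 2.9673 = (-23.97, -18.03).

(-23.97, -18.03)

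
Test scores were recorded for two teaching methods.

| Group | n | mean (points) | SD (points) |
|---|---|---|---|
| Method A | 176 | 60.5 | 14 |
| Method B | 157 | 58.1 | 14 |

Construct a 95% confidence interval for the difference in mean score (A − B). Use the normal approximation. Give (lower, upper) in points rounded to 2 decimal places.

Standard errors of each mean: 14/√176 = 1.0553 and 14/√157 = 1.1173.
SE(x̄₁ − x̄₂) = √(1.0553² + 1.1173²) = 1.5369 for independent samples with unequal variances.
With z* = 1.960, the margin is 1.960 × 1.5369 = 3.0123.
x̄₁ − x̄₂ = 60.5 − 58.1 = 2.4000; the interval is 2.4000 ± 3.0123 = (-0.61, 5.41).

(-0.61, 5.41)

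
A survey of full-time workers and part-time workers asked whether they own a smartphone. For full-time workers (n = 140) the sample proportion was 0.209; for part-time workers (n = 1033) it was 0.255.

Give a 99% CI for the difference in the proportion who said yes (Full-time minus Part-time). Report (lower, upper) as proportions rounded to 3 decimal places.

(-0.141, 0.049)

SE₁ = √(p̂₁(1−p̂₁)/n₁) = √(0.2090·0.7910/140) = 0.03436; SE₂ = √(0.2550·0.7450/1033) = 0.01356.
Independent samples: SE of the difference = √(SE₁² + SE₂²) = √(0.0011806096 + 0.0001838736) = 0.03694.
z* for 99% confidence is 2.576, so the margin of error is 2.576 × 0.03694 = 0.09516.
Point estimate p̂₁ − p̂₂ = 0.2090 − 0.2550 = -0.0460.
-0.0460 ± 0.09516 → (-0.141, 0.049).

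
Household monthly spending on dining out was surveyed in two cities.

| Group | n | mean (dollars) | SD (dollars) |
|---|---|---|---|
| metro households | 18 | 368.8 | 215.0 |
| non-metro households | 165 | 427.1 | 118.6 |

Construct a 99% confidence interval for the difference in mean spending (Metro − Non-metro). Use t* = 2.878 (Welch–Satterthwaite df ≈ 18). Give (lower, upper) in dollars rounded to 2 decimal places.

(-206.55, 89.95)

SE₁ = s₁/√n₁ = 215.0/√18 = 50.6760; SE₂ = 118.6/√165 = 9.2330.
Independent samples, unequal variances: SE_diff = √(SE₁² + SE₂²) = √(2568.056976 + 85.248289) = 51.5102.
t* = 2.878, so margin of error = 2.878 × 51.5102 = 148.2464.
Difference in means = 368.8 − 427.1 = -58.3000.
-58.3000 ± 148.2464 → (-206.55, 89.95).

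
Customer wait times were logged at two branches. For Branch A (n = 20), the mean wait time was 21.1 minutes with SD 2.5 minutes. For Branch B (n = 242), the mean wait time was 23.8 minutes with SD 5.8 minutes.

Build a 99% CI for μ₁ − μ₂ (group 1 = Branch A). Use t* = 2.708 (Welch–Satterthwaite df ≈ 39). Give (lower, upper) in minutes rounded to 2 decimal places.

Per-group SEs: s₁/√n₁ = 2.5/√20 = 0.5590, s₂/√n₂ = 5.8/√242 = 0.3728.
Unpooled SE of the difference: √(0.312481 + 0.13897984) = 0.6719.
Margin of error = t* · SE = 2.708 × 0.6719 = 1.8195.
x̄₁ − x̄₂ = 21.1 − 23.8 = -2.7000.
CI: -2.7000 ± 1.8195 = (-4.52, -0.88).

(-4.52, -0.88)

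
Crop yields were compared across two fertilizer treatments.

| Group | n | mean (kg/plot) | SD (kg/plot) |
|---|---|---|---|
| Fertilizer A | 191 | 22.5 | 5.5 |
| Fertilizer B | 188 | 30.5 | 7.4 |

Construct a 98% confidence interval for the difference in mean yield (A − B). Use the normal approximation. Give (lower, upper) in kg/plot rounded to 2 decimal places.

Per-group SEs: s₁/√n₁ = 5.5/√191 = 0.3980, s₂/√n₂ = 7.4/√188 = 0.5397.
Unpooled SE of the difference: √(0.158404 + 0.29127609) = 0.6706.
Margin of error = z* · SE = 2.326 × 0.6706 = 1.5598.
x̄₁ − x̄₂ = 22.5 − 30.5 = -8.0000.
CI: -8.0000 ± 1.5598 = (-9.56, -6.44).

(-9.56, -6.44)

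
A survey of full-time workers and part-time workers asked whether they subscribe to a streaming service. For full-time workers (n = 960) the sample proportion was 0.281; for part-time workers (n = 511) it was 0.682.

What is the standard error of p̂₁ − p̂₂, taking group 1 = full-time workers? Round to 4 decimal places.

The two standard errors are √(0.2810×0.7190/960) = 0.01451 and √(0.6820×0.3180/511) = 0.02060.
Because the samples are independent, SE_diff = √(0.01451² + 0.02060²) = 0.02520.

0.0252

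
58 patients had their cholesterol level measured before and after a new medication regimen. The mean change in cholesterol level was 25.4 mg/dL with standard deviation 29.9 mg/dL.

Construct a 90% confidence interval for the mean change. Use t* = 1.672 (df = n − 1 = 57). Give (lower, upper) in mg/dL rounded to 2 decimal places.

Paired design: SE = s_d/√n = 29.9/√58 = 3.9261.
t* = 1.672; margin of error = 1.672 × 3.9261 = 6.5644.
25.4 ± 6.5644 → (18.84, 31.96).

(18.84, 31.96)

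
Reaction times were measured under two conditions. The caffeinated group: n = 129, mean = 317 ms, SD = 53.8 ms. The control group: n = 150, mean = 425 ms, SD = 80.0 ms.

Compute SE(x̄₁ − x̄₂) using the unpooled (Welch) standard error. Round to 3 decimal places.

8.069

SE₁ = s₁/√n₁ = 53.8/√129 = 4.7368; SE₂ = 80.0/√150 = 6.5320.
Independent samples, unequal variances: SE_diff = √(SE₁² + SE₂²) = √(22.43727424 + 42.667024) = 8.0687.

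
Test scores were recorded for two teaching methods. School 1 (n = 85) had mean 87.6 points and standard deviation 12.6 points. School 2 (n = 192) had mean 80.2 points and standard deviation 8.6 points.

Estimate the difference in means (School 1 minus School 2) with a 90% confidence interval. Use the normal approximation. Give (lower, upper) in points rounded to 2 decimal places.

(4.93, 9.87)

SE₁ = s₁/√n₁ = 12.6/√85 = 1.3667; SE₂ = 8.6/√192 = 0.6207.
Independent samples, unequal variances: SE_diff = √(SE₁² + SE₂²) = √(1.86786889 + 0.38526849) = 1.5010.
z* = 1.645, so margin of error = 1.645 × 1.5010 = 2.4691.
Difference in means = 87.6 − 80.2 = 7.4000.
7.4000 ± 2.4691 → (4.93, 9.87).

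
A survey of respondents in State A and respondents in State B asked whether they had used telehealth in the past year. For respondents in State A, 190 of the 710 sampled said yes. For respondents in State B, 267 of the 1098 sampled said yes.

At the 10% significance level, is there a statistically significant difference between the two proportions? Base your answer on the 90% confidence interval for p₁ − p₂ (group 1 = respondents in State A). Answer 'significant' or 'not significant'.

p̂₁ = 190/710 = 0.2676 and p̂₂ = 267/1098 = 0.2432.
SE₁ = √(p̂₁(1−p̂₁)/n₁) = √(0.2676·0.7324/710) = 0.01661; SE₂ = √(0.2432·0.7568/1098) = 0.01295.
Independent samples: SE of the difference = √(SE₁² + SE₂²) = √(0.0002758921 + 0.0001677025) = 0.02106.
z* for 90% confidence is 1.645, so the margin of error is 1.645 × 0.02106 = 0.03464.
Point estimate p̂₁ − p̂₂ = 0.2676 − 0.2432 = 0.0244.
0.0244 ± 0.03464 → (-0.01024, 0.05904).
The interval (-0.01024, 0.05904) contains 0, so the difference is not significant.

not significant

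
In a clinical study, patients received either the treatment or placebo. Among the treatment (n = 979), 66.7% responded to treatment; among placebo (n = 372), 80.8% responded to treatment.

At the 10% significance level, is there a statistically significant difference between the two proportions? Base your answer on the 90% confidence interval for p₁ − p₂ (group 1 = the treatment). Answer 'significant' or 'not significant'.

Each SE is √(p̂(1−p̂)/n): √(0.6670·0.3330/979) = 0.01506 and √(0.8080·0.1920/372) = 0.02042.
SE(p̂₁ − p̂₂) = √(SE₁² + SE₂²) = √(0.0002268036 + 0.0004169764) = 0.02537, since the two samples are independent.
At 90% confidence z* = 1.645; margin = 1.645 × 0.02537 = 0.04173.
The difference is 0.6670 − 0.8080 = -0.1410, so the interval is -0.1410 ± 0.04173 = (-0.18273, -0.09927).
The interval (-0.18273, -0.09927) does not contain 0, so the difference is significant.

significant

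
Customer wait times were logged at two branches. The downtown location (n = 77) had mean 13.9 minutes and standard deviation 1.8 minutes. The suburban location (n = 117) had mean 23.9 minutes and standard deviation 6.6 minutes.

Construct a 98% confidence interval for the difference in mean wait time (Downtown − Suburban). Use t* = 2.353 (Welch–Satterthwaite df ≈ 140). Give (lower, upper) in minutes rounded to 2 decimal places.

Standard errors of each mean: 1.8/√77 = 0.2051 and 6.6/√117 = 0.6102.
SE(x̄₁ − x̄₂) = √(0.2051² + 0.6102²) = 0.6437 for independent samples with unequal variances.
With t* = 2.353, the margin is 2.353 × 0.6437 = 1.5146.
x̄₁ − x̄₂ = 13.9 − 23.9 = -10.0000; the interval is -10.0000 ± 1.5146 = (-11.51, -8.49).

(-11.51, -8.49)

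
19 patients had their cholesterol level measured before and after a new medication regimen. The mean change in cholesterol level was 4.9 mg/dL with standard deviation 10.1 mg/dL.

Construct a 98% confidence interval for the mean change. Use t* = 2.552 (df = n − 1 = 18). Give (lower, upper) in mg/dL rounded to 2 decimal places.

(-1.01, 10.81)

This is a matched-pairs design, so SE = s_d/√n = 10.1/√19 = 2.3171.
Margin = 2.552 × 2.3171 = 5.9132; the interval is 4.9 ± 5.9132 = (-1.01, 10.81).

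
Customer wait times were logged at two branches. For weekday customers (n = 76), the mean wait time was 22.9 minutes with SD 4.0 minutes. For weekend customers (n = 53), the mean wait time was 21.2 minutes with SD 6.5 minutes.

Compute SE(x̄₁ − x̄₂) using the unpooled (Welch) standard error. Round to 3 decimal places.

1.004

SE₁ = s₁/√n₁ = 4.0/√76 = 0.4588; SE₂ = 6.5/√53 = 0.8928.
Independent samples, unequal variances: SE_diff = √(SE₁² + SE₂²) = √(0.21049744 + 0.79709184) = 1.0038.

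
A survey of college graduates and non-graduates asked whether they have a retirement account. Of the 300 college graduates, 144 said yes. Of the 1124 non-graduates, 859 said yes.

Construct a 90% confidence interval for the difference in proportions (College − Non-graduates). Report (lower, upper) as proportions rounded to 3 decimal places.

p̂₁ = 144/300 = 0.4800 and p̂₂ = 859/1124 = 0.7642.
SE₁ = √(p̂₁(1−p̂₁)/n₁) = √(0.4800·0.5200/300) = 0.02884; SE₂ = √(0.7642·0.2358/1124) = 0.01266.
Independent samples: SE of the difference = √(SE₁² + SE₂²) = √(0.0008317456 + 0.0001602756) = 0.03150.
z* for 90% confidence is 1.645, so the margin of error is 1.645 × 0.03150 = 0.05182.
Point estimate p̂₁ − p̂₂ = 0.4800 − 0.7642 = -0.2842.
-0.2842 ± 0.05182 → (-0.336, -0.232).

(-0.336, -0.232)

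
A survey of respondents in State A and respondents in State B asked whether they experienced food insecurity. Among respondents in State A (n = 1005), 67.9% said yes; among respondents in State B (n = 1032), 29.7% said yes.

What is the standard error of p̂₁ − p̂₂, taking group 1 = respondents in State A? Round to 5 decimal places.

0.02047

Each SE is √(p̂(1−p̂)/n): √(0.6790·0.3210/1005) = 0.01473 and √(0.2970·0.7030/1032) = 0.01422.
SE(p̂₁ − p̂₂) = √(SE₁² + SE₂²) = √(0.0002169729 + 0.0002022084) = 0.02047, since the two samples are independent.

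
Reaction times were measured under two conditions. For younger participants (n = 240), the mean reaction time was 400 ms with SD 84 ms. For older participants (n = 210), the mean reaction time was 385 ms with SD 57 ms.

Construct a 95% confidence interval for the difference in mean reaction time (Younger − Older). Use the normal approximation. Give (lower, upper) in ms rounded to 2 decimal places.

Per-group SEs: s₁/√n₁ = 84/√240 = 5.4222, s₂/√n₂ = 57/√210 = 3.9334.
Unpooled SE of the difference: √(29.40025284 + 15.47163556) = 6.6986.
Margin of error = z* · SE = 1.960 × 6.6986 = 13.1293.
x̄₁ − x̄₂ = 400 − 385 = 15.0000.
CI: 15.0000 ± 13.1293 = (1.87, 28.13).

(1.87, 28.13)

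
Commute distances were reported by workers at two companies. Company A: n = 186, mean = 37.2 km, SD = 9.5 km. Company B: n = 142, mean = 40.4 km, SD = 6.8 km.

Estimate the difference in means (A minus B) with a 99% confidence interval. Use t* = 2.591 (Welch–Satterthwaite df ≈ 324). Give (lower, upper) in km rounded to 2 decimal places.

(-5.53, -0.87)

Per-group SEs: s₁/√n₁ = 9.5/√186 = 0.6966, s₂/√n₂ = 6.8/√142 = 0.5706.
Unpooled SE of the difference: √(0.48525156 + 0.32558436) = 0.9005.
Margin of error = t* · SE = 2.591 × 0.9005 = 2.3332.
x̄₁ − x̄₂ = 37.2 − 40.4 = -3.2000.
CI: -3.2000 ± 2.3332 = (-5.53, -0.87).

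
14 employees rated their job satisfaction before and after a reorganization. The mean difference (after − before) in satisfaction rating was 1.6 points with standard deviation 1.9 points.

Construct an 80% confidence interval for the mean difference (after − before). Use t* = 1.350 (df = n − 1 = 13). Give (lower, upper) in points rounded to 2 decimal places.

(0.91, 2.29)

Paired design: SE = s_d/√n = 1.9/√14 = 0.5078.
t* = 1.350; margin of error = 1.350 × 0.5078 = 0.6855.
1.6 ± 0.6855 → (0.91, 2.29).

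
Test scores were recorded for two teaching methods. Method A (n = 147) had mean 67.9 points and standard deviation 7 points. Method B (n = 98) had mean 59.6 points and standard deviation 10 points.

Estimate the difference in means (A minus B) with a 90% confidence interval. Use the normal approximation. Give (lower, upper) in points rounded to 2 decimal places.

(6.39, 10.21)

Per-group SEs: s₁/√n₁ = 7/√147 = 0.5774, s₂/√n₂ = 10/√98 = 1.0102.
Unpooled SE of the difference: √(0.33339076 + 1.02050404) = 1.1636.
Margin of error = z* · SE = 1.645 × 1.1636 = 1.9141.
x̄₁ − x̄₂ = 67.9 − 59.6 = 8.3000.
CI: 8.3000 ± 1.9141 = (6.39, 10.21).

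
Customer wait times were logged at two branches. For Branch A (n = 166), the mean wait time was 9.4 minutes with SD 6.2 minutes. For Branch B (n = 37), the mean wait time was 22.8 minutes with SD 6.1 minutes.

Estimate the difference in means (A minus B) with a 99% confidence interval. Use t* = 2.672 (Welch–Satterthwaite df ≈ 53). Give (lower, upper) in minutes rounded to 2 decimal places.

Standard errors of each mean: 6.2/√166 = 0.4812 and 6.1/√37 = 1.0028.
SE(x̄₁ − x̄₂) = √(0.4812² + 1.0028²) = 1.1123 for independent samples with unequal variances.
With t* = 2.672, the margin is 2.672 × 1.1123 = 2.9721.
x̄₁ − x̄₂ = 9.4 − 22.8 = -13.4000; the interval is -13.4000 ± 2.9721 = (-16.37, -10.43).

(-16.37, -10.43)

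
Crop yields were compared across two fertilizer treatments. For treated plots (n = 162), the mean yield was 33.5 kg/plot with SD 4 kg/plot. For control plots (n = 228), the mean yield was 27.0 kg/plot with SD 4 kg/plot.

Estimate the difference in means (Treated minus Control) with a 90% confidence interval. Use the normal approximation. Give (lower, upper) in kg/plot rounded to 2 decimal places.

(5.82, 7.18)

SE₁ = s₁/√n₁ = 4/√162 = 0.3143; SE₂ = 4/√228 = 0.2649.
Independent samples, unequal variances: SE_diff = √(SE₁² + SE₂²) = √(0.09878449 + 0.07017201) = 0.4110.
z* = 1.645, so margin of error = 1.645 × 0.4110 = 0.6761.
Difference in means = 33.5 − 27.0 = 6.5000.
6.5000 ± 0.6761 → (5.82, 7.18).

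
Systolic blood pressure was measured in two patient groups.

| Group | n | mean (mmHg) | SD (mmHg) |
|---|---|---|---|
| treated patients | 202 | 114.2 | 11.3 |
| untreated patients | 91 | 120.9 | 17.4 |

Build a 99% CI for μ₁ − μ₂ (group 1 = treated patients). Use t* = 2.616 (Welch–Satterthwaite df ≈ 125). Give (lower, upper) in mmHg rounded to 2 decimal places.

(-11.91, -1.49)

Per-group SEs: s₁/√n₁ = 11.3/√202 = 0.7951, s₂/√n₂ = 17.4/√91 = 1.8240.
Unpooled SE of the difference: √(0.63218401 + 3.326976) = 1.9898.
Margin of error = t* · SE = 2.616 × 1.9898 = 5.2053.
x̄₁ − x̄₂ = 114.2 − 120.9 = -6.7000.
CI: -6.7000 ± 5.2053 = (-11.91, -1.49).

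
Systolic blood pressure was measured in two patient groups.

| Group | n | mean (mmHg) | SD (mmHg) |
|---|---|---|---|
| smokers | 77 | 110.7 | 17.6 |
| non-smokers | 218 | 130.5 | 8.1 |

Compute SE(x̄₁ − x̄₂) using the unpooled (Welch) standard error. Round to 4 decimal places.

Per-group SEs: s₁/√n₁ = 17.6/√77 = 2.0057, s₂/√n₂ = 8.1/√218 = 0.5486.
Unpooled SE of the difference: √(4.02283249 + 0.30096196) = 2.0794.

2.0794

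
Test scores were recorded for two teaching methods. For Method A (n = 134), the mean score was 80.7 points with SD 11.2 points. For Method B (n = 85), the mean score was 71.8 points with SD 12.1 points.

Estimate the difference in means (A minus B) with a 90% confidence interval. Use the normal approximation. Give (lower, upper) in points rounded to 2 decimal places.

Standard errors of each mean: 11.2/√134 = 0.9675 and 12.1/√85 = 1.3124.
SE(x̄₁ − x̄₂) = √(0.9675² + 1.3124²) = 1.6305 for independent samples with unequal variances.
With z* = 1.645, the margin is 1.645 × 1.6305 = 2.6822.
x̄₁ − x̄₂ = 80.7 − 71.8 = 8.9000; the interval is 8.9000 ± 2.6822 = (6.22, 11.58).

(6.22, 11.58)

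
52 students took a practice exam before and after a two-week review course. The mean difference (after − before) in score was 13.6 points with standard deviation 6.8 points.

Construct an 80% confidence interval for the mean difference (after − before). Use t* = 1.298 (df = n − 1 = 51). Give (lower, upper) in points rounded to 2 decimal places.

(12.38, 14.82)

This is a matched-pairs design, so SE = s_d/√n = 6.8/√52 = 0.9430.
Margin = 1.298 × 0.9430 = 1.2240; the interval is 13.6 ± 1.2240 = (12.38, 14.82).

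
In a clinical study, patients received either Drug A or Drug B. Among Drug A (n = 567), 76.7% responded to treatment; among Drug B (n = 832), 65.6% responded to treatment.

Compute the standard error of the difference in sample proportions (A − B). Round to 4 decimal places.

0.0242

SE₁ = √(p̂₁(1−p̂₁)/n₁) = √(0.7670·0.2330/567) = 0.01775; SE₂ = √(0.6560·0.3440/832) = 0.01647.
Independent samples: SE of the difference = √(SE₁² + SE₂²) = √(0.0003150625 + 0.0002712609) = 0.02421.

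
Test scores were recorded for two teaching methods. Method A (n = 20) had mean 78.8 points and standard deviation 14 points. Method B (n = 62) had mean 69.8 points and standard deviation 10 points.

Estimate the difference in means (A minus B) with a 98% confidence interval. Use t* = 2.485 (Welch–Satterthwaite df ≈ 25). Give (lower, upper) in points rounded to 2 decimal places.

Per-group SEs: s₁/√n₁ = 14/√20 = 3.1305, s₂/√n₂ = 10/√62 = 1.2700.
Unpooled SE of the difference: √(9.80003025 + 1.6129) = 3.3783.
Margin of error = t* · SE = 2.485 × 3.3783 = 8.3951.
x̄₁ − x̄₂ = 78.8 − 69.8 = 9.0000.
CI: 9.0000 ± 8.3951 = (0.60, 17.40).

(0.60, 17.40)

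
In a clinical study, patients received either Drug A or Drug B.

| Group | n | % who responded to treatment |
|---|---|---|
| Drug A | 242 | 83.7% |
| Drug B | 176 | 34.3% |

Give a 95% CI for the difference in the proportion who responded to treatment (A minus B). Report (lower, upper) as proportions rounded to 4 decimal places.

(0.4098, 0.5782)

SE₁ = √(p̂₁(1−p̂₁)/n₁) = √(0.8370·0.1630/242) = 0.02374; SE₂ = √(0.3430·0.6570/176) = 0.03578.
Independent samples: SE of the difference = √(SE₁² + SE₂²) = √(0.0005635876 + 0.0012802084) = 0.04294.
z* for 95% confidence is 1.960, so the margin of error is 1.960 × 0.04294 = 0.08416.
Point estimate p̂₁ − p̂₂ = 0.8370 − 0.3430 = 0.4940.
0.4940 ± 0.08416 → (0.4098, 0.5782).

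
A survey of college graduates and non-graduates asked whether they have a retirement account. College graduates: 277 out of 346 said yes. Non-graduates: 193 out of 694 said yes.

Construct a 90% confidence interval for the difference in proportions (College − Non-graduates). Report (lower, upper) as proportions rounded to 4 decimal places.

First, p̂₁ = 277/346 = 0.8006; p̂₂ = 193/694 = 0.2781.
The two standard errors are √(0.8006×0.1994/346) = 0.02148 and √(0.2781×0.7219/694) = 0.01701.
Because the samples are independent, SE_diff = √(0.02148² + 0.01701²) = 0.02740.
Using z* = 1.645 for 90%, ME = 1.645 × 0.02740 = 0.04507.
p̂₁ − p̂₂ = 0.5225; interval 0.5225 ± 0.04507 gives (0.4774, 0.5676).

(0.4774, 0.5676)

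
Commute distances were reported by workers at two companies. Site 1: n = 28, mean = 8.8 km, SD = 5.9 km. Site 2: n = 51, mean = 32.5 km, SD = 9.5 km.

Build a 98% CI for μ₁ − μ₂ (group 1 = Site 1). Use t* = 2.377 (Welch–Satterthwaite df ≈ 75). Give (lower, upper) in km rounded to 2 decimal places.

Standard errors of each mean: 5.9/√28 = 1.1150 and 9.5/√51 = 1.3303.
SE(x̄₁ − x̄₂) = √(1.1150² + 1.3303²) = 1.7358 for independent samples with unequal variances.
With t* = 2.377, the margin is 2.377 × 1.7358 = 4.1260.
x̄₁ − x̄₂ = 8.8 − 32.5 = -23.7000; the interval is -23.7000 ± 4.1260 = (-27.83, -19.57).

(-27.83, -19.57)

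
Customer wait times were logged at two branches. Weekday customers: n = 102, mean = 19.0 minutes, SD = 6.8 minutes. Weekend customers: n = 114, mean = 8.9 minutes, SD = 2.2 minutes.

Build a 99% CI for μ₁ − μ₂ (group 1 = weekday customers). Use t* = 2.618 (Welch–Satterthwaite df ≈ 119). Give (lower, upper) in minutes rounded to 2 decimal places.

(8.26, 11.94)

SE₁ = s₁/√n₁ = 6.8/√102 = 0.6733; SE₂ = 2.2/√114 = 0.2060.
Independent samples, unequal variances: SE_diff = √(SE₁² + SE₂²) = √(0.45333289 + 0.042436) = 0.7041.
t* = 2.618, so margin of error = 2.618 × 0.7041 = 1.8433.
Difference in means = 19.0 − 8.9 = 10.1000.
10.1000 ± 1.8433 → (8.26, 11.94).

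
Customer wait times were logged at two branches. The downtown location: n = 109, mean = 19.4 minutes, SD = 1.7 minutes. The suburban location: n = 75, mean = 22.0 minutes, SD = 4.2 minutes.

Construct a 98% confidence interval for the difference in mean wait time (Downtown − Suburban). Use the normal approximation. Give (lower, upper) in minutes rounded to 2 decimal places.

(-3.79, -1.41)

SE₁ = s₁/√n₁ = 1.7/√109 = 0.1628; SE₂ = 4.2/√75 = 0.4850.
Independent samples, unequal variances: SE_diff = √(SE₁² + SE₂²) = √(0.02650384 + 0.235225) = 0.5116.
z* = 2.326, so margin of error = 2.326 × 0.5116 = 1.1900.
Difference in means = 19.4 − 22.0 = -2.6000.
-2.6000 ± 1.1900 → (-3.79, -1.41).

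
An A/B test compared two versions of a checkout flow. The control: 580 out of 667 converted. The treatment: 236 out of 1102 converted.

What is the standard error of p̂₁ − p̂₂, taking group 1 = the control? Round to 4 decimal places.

0.0180

First, p̂₁ = 580/667 = 0.8696; p̂₂ = 236/1102 = 0.2142.
The two standard errors are √(0.8696×0.1304/667) = 0.01304 and √(0.2142×0.7858/1102) = 0.01236.
Because the samples are independent, SE_diff = √(0.01304² + 0.01236²) = 0.01797.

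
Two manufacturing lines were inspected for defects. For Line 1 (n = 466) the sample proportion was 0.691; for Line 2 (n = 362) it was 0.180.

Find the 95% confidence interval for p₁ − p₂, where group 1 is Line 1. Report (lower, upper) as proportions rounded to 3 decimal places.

(0.453, 0.569)

Each SE is √(p̂(1−p̂)/n): √(0.6910·0.3090/466) = 0.02141 and √(0.1800·0.8200/362) = 0.02019.
SE(p̂₁ − p̂₂) = √(SE₁² + SE₂²) = √(0.0004583881 + 0.0004076361) = 0.02943, since the two samples are independent.
At 95% confidence z* = 1.960; margin = 1.960 × 0.02943 = 0.05768.
The difference is 0.6910 − 0.1800 = 0.5110, so the interval is 0.5110 ± 0.05768 = (0.453, 0.569).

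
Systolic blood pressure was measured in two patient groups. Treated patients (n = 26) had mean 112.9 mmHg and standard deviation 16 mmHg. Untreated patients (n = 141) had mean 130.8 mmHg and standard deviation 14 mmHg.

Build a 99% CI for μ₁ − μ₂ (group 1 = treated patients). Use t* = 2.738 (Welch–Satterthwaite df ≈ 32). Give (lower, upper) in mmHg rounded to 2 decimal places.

Per-group SEs: s₁/√n₁ = 16/√26 = 3.1379, s₂/√n₂ = 14/√141 = 1.1790.
Unpooled SE of the difference: √(9.84641641 + 1.390041) = 3.3521.
Margin of error = t* · SE = 2.738 × 3.3521 = 9.1780.
x̄₁ − x̄₂ = 112.9 − 130.8 = -17.9000.
CI: -17.9000 ± 9.1780 = (-27.08, -8.72).

(-27.08, -8.72)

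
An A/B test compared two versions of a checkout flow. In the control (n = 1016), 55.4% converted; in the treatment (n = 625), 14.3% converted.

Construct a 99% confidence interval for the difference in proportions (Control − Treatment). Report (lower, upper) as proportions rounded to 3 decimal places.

The two standard errors are √(0.5540×0.4460/1016) = 0.01559 and √(0.1430×0.8570/625) = 0.01400.
Because the samples are independent, SE_diff = √(0.01559² + 0.01400²) = 0.02095.
Using z* = 2.576 for 99%, ME = 2.576 × 0.02095 = 0.05397.
p̂₁ − p̂₂ = 0.4110; interval 0.4110 ± 0.05397 gives (0.357, 0.465).

(0.357, 0.465)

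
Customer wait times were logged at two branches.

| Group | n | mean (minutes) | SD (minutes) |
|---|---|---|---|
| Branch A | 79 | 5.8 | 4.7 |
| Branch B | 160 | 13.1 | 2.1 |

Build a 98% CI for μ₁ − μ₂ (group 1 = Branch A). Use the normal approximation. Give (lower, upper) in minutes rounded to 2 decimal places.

(-8.59, -6.01)

Per-group SEs: s₁/√n₁ = 4.7/√79 = 0.5288, s₂/√n₂ = 2.1/√160 = 0.1660.
Unpooled SE of the difference: √(0.27962944 + 0.027556) = 0.5542.
Margin of error = z* · SE = 2.326 × 0.5542 = 1.2891.
x̄₁ − x̄₂ = 5.8 − 13.1 = -7.3000.
CI: -7.3000 ± 1.2891 = (-8.59, -6.01).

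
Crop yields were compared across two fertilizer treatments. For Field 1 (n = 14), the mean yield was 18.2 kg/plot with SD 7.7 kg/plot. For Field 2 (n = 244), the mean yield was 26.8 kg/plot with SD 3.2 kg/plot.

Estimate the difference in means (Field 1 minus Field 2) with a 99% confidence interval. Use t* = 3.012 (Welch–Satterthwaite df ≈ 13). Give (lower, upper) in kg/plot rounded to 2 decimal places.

Per-group SEs: s₁/√n₁ = 7.7/√14 = 2.0579, s₂/√n₂ = 3.2/√244 = 0.2049.
Unpooled SE of the difference: √(4.23495241 + 0.04198401) = 2.0681.
Margin of error = t* · SE = 3.012 × 2.0681 = 6.2291.
x̄₁ − x̄₂ = 18.2 − 26.8 = -8.6000.
CI: -8.6000 ± 6.2291 = (-14.83, -2.37).

(-14.83, -2.37)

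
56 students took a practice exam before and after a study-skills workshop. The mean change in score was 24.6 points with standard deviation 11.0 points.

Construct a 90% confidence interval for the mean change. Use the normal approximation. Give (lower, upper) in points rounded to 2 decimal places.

(22.18, 27.02)

Paired design: SE = s_d/√n = 11.0/√56 = 1.4699.
z* = 1.645; margin of error = 1.645 × 1.4699 = 2.4180.
24.6 ± 2.4180 → (22.18, 27.02).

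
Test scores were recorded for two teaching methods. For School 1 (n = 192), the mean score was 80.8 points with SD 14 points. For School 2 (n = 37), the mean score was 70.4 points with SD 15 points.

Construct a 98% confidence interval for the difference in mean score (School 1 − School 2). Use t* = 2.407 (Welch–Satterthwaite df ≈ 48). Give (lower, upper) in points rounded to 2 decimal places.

(3.99, 16.81)

Standard errors of each mean: 14/√192 = 1.0104 and 15/√37 = 2.4660.
SE(x̄₁ − x̄₂) = √(1.0104² + 2.4660²) = 2.6650 for independent samples with unequal variances.
With t* = 2.407, the margin is 2.407 × 2.6650 = 6.4147.
x̄₁ − x̄₂ = 80.8 − 70.4 = 10.4000; the interval is 10.4000 ± 6.4147 = (3.99, 16.81).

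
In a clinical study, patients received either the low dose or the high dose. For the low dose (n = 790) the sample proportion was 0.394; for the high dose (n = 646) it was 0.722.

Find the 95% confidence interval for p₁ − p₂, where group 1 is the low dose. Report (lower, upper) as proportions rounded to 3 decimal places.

(-0.377, -0.279)

Each SE is √(p̂(1−p̂)/n): √(0.3940·0.6060/790) = 0.01738 and √(0.7220·0.2780/646) = 0.01763.
SE(p̂₁ − p̂₂) = √(SE₁² + SE₂²) = √(0.0003020644 + 0.0003108169) = 0.02476, since the two samples are independent.
At 95% confidence z* = 1.960; margin = 1.960 × 0.02476 = 0.04853.
The difference is 0.3940 − 0.7220 = -0.3280, so the interval is -0.3280 ± 0.04853 = (-0.377, -0.279).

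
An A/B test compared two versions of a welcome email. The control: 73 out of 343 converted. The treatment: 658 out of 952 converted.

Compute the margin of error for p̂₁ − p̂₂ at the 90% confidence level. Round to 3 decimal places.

0.044

Sample proportions: 73/343 = 0.2128, 658/952 = 0.6912.
Each SE is √(p̂(1−p̂)/n): √(0.2128·0.7872/343) = 0.02210 and √(0.6912·0.3088/952) = 0.01497.
SE(p̂₁ − p̂₂) = √(SE₁² + SE₂²) = √(0.00048841 + 0.0002241009) = 0.02669, since the two samples are independent.
At 90% confidence z* = 1.645; margin = 1.645 × 0.02669 = 0.04391.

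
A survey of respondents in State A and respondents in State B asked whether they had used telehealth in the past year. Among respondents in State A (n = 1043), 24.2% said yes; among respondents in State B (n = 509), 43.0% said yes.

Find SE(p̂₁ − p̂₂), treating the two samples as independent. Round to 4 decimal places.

0.0256

SE₁ = √(p̂₁(1−p̂₁)/n₁) = √(0.2420·0.7580/1043) = 0.01326; SE₂ = √(0.4300·0.5700/509) = 0.02194.
Independent samples: SE of the difference = √(SE₁² + SE₂²) = √(0.0001758276 + 0.0004813636) = 0.02564.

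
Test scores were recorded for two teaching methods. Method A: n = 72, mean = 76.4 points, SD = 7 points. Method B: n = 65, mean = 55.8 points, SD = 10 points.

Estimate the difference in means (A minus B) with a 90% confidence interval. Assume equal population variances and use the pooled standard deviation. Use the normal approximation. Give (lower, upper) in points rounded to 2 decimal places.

(18.19, 23.01)

Pooled variance s_p² = [71·7² + 64·10²] / (72+65−2) = 73.1778, so s_p = 8.5544.
SE_diff = s_p·√(1/n₁ + 1/n₂) = 8.5544·√(1/72 + 1/65) = 1.4636.
z* = 1.645; margin = 1.645 × 1.4636 = 2.4076.
Difference = 76.4 − 55.8 = 20.6000.
20.6000 ± 2.4076 → (18.19, 23.01).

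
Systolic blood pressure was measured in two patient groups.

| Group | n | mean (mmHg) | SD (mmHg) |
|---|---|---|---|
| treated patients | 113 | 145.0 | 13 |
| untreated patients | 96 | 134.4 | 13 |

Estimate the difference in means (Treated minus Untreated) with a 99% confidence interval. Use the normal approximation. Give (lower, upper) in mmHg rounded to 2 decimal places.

SE₁ = s₁/√n₁ = 13/√113 = 1.2229; SE₂ = 13/√96 = 1.3268.
Independent samples, unequal variances: SE_diff = √(SE₁² + SE₂²) = √(1.49548441 + 1.76039824) = 1.8044.
z* = 2.576, so margin of error = 2.576 × 1.8044 = 4.6481.
Difference in means = 145.0 − 134.4 = 10.6000.
10.6000 ± 4.6481 → (5.95, 15.25).

(5.95, 15.25)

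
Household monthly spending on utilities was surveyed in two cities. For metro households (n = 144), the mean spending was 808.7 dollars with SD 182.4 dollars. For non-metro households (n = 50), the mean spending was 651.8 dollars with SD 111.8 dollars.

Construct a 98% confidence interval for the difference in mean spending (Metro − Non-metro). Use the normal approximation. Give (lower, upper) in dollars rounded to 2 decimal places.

Standard errors of each mean: 182.4/√144 = 15.2000 and 111.8/√50 = 15.8109.
SE(x̄₁ − x̄₂) = √(15.2000² + 15.8109²) = 21.9323 for independent samples with unequal variances.
With z* = 2.326, the margin is 2.326 × 21.9323 = 51.0145.
x̄₁ − x̄₂ = 808.7 − 651.8 = 156.9000; the interval is 156.9000 ± 51.0145 = (105.89, 207.91).

(105.89, 207.91)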